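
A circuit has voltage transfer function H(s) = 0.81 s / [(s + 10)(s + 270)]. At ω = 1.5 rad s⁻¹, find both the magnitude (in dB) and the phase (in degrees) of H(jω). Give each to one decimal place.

|j1.5| = 1.5
|j1.5 + 10| = √(1.5² + 10²) = 10.11
|j1.5 + 270| = √(1.5² + 270²) = 270
|H(j1.5)| = 0.81 × 1.5 / (10.11 × 270) = 0.00044501
20 log₁₀(0.00044501) = -67.03 dB
∠(j1.5) = 90.00°
∠(j1.5 + 10) = arctan(1.5/10) = 8.53°
∠(j1.5 + 270) = arctan(1.5/270) = 0.32°
∠H(j1.5) = 90.00° − (8.53° + 0.32°) = 81.15°

|H| = -67.0 dB, ∠H = 81.2 deg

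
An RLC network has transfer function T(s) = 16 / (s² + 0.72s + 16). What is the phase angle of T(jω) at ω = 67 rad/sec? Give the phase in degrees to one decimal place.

-179.4°

∠[(j67)² + 0.72(j67) + 16] = ∠[-4473 + j48.24] = 179.38°
∠T(j67) = −179.38° = -179.38°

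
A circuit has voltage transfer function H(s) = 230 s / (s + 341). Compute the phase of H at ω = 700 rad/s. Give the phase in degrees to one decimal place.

∠(j700) = 90.00°
∠(j700 + 341) = arctan(700/341) = 64.03°
∠H(j700) = 90.00° − 64.03° = 25.97°

26.0°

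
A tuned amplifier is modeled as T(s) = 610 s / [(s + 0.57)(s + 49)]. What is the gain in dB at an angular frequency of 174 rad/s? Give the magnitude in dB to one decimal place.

|j174| = 174
|j174 + 0.57| = √(174² + 0.57²) = 174
|j174 + 49| = √(174² + 49²) = 180.8
|T(j174)| = 610 × 174 / (174 × 180.8) = 3.3745
20 log₁₀(3.3745) = 10.56 dB

10.6 dB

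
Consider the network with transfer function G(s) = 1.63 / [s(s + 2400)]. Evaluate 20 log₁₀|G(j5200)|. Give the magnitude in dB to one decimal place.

|j5200 + 2400| = √(5200² + 2400²) = 5727
|j5200| = 5200
|G(j5200)| = 1.63 / (5727 × 5200) = 5.4733e-08
20 log₁₀(5.4733e-08) = -145.24 dB

-145.2 dB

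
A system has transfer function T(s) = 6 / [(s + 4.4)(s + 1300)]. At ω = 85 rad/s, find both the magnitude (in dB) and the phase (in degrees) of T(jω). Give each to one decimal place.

|j85 + 4.4| = √(85² + 4.4²) = 85.11
|j85 + 1300| = √(85² + 1300²) = 1303
|T(j85)| = 6 / (85.11 × 1303) = 5.411e-05
20 log₁₀(5.411e-05) = -85.33 dB
∠(j85 + 4.4) = arctan(85/4.4) = 87.04°
∠(j85 + 1300) = arctan(85/1300) = 3.74°
∠T(j85) = − (87.04° + 3.74°) = -90.78°

|T| = -85.3 dB, ∠T = -90.8°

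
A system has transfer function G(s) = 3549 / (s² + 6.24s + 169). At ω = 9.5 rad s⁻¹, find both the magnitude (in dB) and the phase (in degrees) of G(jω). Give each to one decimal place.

|(j9.5)² + 6.24(j9.5) + 169| = |78.75 + j59.28| = 98.57
|G(j9.5)| = 3549 / 98.57 = 36.006
20 log₁₀(36.006) = 31.13 dB
∠[(j9.5)² + 6.24(j9.5) + 169] = ∠[78.75 + j59.28] = 36.97°
∠G(j9.5) = −36.97° = -36.97°

|G| = 31.1 dB, ∠G = -37.0 deg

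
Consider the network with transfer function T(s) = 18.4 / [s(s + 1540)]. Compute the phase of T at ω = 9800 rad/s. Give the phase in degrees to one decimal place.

∠(j9800 + 1540) = arctan(9800/1540) = 81.07°
∠(j9800) = 90.00°
∠T(j9800) = − (81.07° + 90.00°) = -171.07°

-171.1°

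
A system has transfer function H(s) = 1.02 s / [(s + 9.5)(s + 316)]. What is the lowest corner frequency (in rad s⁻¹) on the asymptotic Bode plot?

9.5 rad s⁻¹

Break frequencies occur at each pole and zero magnitude: 9.5 rad s⁻¹, 316 rad s⁻¹.
The lowest is 9.5 rad s⁻¹.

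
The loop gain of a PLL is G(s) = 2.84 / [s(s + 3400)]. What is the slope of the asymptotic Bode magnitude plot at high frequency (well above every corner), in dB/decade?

-40 dB/decade

With 0 zeros and 2 poles, the high-frequency asymptotic slope is 20 × (0 − 2) = -40 dB/decade.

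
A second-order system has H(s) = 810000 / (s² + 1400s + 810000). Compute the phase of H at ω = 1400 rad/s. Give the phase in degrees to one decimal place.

-120.4°

∠[(j1400)² + 1400(j1400) + 810000] = ∠[-1.15e+06 + j1.96e+06] = 120.40°
∠H(j1400) = −120.40° = -120.40°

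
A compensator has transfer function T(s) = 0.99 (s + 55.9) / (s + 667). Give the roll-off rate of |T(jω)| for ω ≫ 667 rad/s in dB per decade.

With 1 zero and 1 pole, the high-frequency asymptotic slope is 20 × (1 − 1) = 0 dB/decade.

0 dB/decade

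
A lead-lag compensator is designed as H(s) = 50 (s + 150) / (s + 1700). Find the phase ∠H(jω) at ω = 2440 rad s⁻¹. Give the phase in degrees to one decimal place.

31.3°

∠(j2440 + 150) = arctan(2440/150) = 86.48°
∠(j2440 + 1700) = arctan(2440/1700) = 55.13°
∠H(j2440) = 86.48° − 55.13° = 31.35°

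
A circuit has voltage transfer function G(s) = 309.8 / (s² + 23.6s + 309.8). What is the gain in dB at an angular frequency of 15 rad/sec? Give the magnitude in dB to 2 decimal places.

|(j15)² + 23.6(j15) + 309.8| = |84.8 + j354| = 364
|G(j15)| = 309.8 / 364 = 0.85106
20 log₁₀(0.85106) = -1.401 dB

-1.40 dB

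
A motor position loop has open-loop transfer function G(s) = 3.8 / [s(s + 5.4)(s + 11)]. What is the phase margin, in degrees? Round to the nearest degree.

89 deg

Gain crossover: |G(jω)| = 1 at ω ≈ 0.064 rad/s.
∠G(j0.064) = −90° − arctan(0.064/5.4) − arctan(0.064/11) ≈ -91.01°
PM = 180° + (-91.01°) = 88.99°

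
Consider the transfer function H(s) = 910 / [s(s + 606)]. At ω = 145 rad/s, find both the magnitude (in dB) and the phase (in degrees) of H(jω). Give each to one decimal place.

|H| = -39.9 dB, ∠H = -103.5°

|j145 + 606| = √(145² + 606²) = 623.1
|j145| = 145
|H(j145)| = 910 / (623.1 × 145) = 0.010072
20 log₁₀(0.010072) = -39.94 dB
∠(j145 + 606) = arctan(145/606) = 13.46°
∠(j145) = 90.00°
∠H(j145) = − (13.46° + 90.00°) = -103.46°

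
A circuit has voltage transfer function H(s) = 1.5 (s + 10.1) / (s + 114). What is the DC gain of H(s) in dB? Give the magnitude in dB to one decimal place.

H(0) = 1.5 × 10.1 / 114 = 0.13289
20 log₁₀(0.13289) = -17.53 dB

-17.5 dB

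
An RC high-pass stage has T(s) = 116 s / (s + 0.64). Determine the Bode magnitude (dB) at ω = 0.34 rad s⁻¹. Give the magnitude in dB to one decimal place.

|j0.34| = 0.34
|j0.34 + 0.64| = √(0.34² + 0.64²) = 0.7247
|T(j0.34)| = 116 × 0.34 / 0.7247 = 54.422
20 log₁₀(54.422) = 34.72 dB

34.7 dB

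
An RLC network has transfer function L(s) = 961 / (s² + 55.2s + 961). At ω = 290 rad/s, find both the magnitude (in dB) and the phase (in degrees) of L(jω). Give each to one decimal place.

|L| = -38.9 dB, ∠L = -169.1°

|(j290)² + 55.2(j290) + 961| = |-83139 + j16008| = 8.467e+04
|L(j290)| = 961 / 8.467e+04 = 0.01135
20 log₁₀(0.01135) = -38.90 dB
∠[(j290)² + 55.2(j290) + 961] = ∠[-83139 + j16008] = 169.10°
∠L(j290) = −169.10° = -169.10°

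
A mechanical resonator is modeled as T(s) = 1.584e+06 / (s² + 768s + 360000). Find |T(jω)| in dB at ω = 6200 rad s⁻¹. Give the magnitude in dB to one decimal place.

-27.7 dB

|(j6200)² + 768(j6200) + 360000| = |-3.808e+07 + j4.7616e+06| = 3.838e+07
|T(j6200)| = 1.584e+06 / 3.838e+07 = 0.041275
20 log₁₀(0.041275) = -27.69 dB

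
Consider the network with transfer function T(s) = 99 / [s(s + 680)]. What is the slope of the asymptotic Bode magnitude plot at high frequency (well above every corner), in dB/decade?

-40 dB/decade

With 0 zeros and 2 poles, the high-frequency asymptotic slope is 20 × (0 − 2) = -40 dB/decade.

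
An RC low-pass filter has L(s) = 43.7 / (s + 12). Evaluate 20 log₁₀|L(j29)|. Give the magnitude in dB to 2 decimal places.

|j29 + 12| = √(29² + 12²) = 31.38
|L(j29)| = 43.7 / 31.38 = 1.3924
20 log₁₀(1.3924) = 2.875 dB

2.88 dB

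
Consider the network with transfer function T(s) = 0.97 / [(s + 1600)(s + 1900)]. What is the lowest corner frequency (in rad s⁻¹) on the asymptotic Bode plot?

Break frequencies occur at each pole and zero magnitude: 1600 rad s⁻¹, 1900 rad s⁻¹.
The lowest is 1600 rad s⁻¹.

1600 rad s⁻¹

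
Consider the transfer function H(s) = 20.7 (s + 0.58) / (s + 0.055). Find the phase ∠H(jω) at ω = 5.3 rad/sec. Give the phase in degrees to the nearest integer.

∠(j5.3 + 0.58) = arctan(5.3/0.58) = 83.75°
∠(j5.3 + 0.055) = arctan(5.3/0.055) = 89.41°
∠H(j5.3) = 83.75° − 89.41° = -5.65°

-6 deg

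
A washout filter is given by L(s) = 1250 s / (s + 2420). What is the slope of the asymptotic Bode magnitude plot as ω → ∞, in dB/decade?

0 dB/decade

With 1 zero and 1 pole, the high-frequency asymptotic slope is 20 × (1 − 1) = 0 dB/decade.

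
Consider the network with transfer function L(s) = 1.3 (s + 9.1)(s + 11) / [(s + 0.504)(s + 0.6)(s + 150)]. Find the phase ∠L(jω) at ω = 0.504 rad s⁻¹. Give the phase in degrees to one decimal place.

∠(j0.504 + 9.1) = arctan(0.504/9.1) = 3.17°
∠(j0.504 + 11) = arctan(0.504/11) = 2.62°
∠(j0.504 + 0.504) = arctan(0.504/0.504) = 45.00°
∠(j0.504 + 0.6) = arctan(0.504/0.6) = 40.03°
∠(j0.504 + 150) = arctan(0.504/150) = 0.19°
∠L(j0.504) = 3.17° + 2.62° − (45.00° + 40.03° + 0.19°) = -79.43°

-79.4°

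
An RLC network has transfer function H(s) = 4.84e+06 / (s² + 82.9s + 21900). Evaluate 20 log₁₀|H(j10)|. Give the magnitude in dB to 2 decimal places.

|(j10)² + 82.9(j10) + 21900| = |21800 + j829| = 2.182e+04
|H(j10)| = 4.84e+06 / 2.182e+04 = 221.86
20 log₁₀(221.86) = 46.922 dB

46.92 dB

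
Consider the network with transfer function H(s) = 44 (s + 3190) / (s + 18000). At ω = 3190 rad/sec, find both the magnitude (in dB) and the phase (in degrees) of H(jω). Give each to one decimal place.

|j3190 + 3190| = √(3190² + 3190²) = 4511
|j3190 + 18000| = √(3190² + 18000²) = 1.828e+04
|H(j3190)| = 44 × 4511 / 1.828e+04 = 10.859
20 log₁₀(10.859) = 20.72 dB
∠(j3190 + 3190) = arctan(3190/3190) = 45.00°
∠(j3190 + 18000) = arctan(3190/18000) = 10.05°
∠H(j3190) = 45.00° − 10.05° = 34.95°

|H| = 20.7 dB, ∠H = 35.0°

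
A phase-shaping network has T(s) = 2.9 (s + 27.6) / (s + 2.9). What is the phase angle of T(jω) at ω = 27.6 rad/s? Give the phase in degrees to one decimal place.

∠(j27.6 + 27.6) = arctan(27.6/27.6) = 45.00°
∠(j27.6 + 2.9) = arctan(27.6/2.9) = 84.00°
∠T(j27.6) = 45.00° − 84.00° = -39.00°

-39.0°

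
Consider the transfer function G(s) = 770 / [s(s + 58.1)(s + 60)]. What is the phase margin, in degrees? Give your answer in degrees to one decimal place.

Gain crossover: |G(jω)| = 1 at ω ≈ 0.221 rad/s.
∠G(j0.221) = −90° − arctan(0.221/58.1) − arctan(0.221/60) ≈ -90.43°
PM = 180° + (-90.43°) = 89.57°

89.6°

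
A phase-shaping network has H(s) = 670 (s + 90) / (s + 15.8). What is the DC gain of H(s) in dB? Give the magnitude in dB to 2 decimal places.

H(0) = 670 × 90 / 15.8 = 3816.5
20 log₁₀(3816.5) = 71.633 dB

71.63 dB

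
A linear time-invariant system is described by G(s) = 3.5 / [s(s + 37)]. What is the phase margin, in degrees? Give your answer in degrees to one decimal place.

Gain crossover: |G(jω)| = 1 at ω ≈ 0.0946 rad/s.
∠G(j0.0946) = −90° − arctan(0.0946/37) ≈ -90.15°
PM = 180° + (-90.15°) = 89.85°

89.9°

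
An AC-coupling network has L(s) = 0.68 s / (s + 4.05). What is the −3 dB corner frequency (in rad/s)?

For a single-pole high-pass, the −3 dB point is at the pole: ω = 4.05 rad/s.

4.05 rad/s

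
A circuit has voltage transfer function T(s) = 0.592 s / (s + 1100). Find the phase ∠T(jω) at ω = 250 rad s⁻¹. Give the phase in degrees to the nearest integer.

77°

∠(j250) = 90.00°
∠(j250 + 1100) = arctan(250/1100) = 12.80°
∠T(j250) = 90.00° − 12.80° = 77.20°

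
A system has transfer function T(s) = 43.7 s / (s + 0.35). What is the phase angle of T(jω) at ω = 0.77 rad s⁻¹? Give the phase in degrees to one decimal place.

24.4°

∠(j0.77) = 90.00°
∠(j0.77 + 0.35) = arctan(0.77/0.35) = 65.56°
∠T(j0.77) = 90.00° − 65.56° = 24.44°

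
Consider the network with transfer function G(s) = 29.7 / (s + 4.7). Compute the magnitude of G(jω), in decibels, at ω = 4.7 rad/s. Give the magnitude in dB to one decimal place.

|j4.7 + 4.7| = √(4.7² + 4.7²) = 6.647
|G(j4.7)| = 29.7 / 6.647 = 4.4683
20 log₁₀(4.4683) = 13.00 dB

13.0 dB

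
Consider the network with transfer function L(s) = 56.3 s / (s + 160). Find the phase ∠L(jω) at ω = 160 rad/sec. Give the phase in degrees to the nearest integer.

45°

∠(j160) = 90.00°
∠(j160 + 160) = arctan(160/160) = 45.00°
∠L(j160) = 90.00° − 45.00° = 45.00°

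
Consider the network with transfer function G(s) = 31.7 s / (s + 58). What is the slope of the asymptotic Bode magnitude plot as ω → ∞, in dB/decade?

0 dB/decade

With 1 zero and 1 pole, the high-frequency asymptotic slope is 20 × (1 − 1) = 0 dB/decade.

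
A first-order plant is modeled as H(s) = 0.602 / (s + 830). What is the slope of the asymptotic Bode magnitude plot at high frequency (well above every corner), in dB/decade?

With 0 zeros and 1 pole, the high-frequency asymptotic slope is 20 × (0 − 1) = -20 dB/decade.

-20 dB/decade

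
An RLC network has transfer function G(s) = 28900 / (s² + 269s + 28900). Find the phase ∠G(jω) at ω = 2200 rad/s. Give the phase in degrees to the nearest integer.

∠[(j2200)² + 269(j2200) + 28900] = ∠[-4.8111e+06 + j5.918e+05] = 172.99°
∠G(j2200) = −172.99° = -172.99°

-173°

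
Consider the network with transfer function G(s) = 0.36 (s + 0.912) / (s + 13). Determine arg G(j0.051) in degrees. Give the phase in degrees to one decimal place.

3.0°

∠(j0.051 + 0.912) = arctan(0.051/0.912) = 3.20°
∠(j0.051 + 13) = arctan(0.051/13) = 0.22°
∠G(j0.051) = 3.20° − 0.22° = 2.98°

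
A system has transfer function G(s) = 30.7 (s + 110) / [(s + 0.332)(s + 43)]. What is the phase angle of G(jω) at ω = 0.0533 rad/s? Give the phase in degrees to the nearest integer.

∠(j0.0533 + 110) = arctan(0.0533/110) = 0.03°
∠(j0.0533 + 0.332) = arctan(0.0533/0.332) = 9.12°
∠(j0.0533 + 43) = arctan(0.0533/43) = 0.07°
∠G(j0.0533) = 0.03° − (9.12° + 0.07°) = -9.16°

-9°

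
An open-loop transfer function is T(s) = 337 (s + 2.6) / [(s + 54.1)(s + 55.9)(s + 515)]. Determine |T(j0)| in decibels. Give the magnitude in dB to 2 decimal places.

-65.00 dB

T(0) = 337 × 2.6 / (54.1 × 55.9 × 515) = 0.00056258
20 log₁₀(0.00056258) = -64.996 dB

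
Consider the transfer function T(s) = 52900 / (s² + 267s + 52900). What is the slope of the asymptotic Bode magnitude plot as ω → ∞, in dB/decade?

With 0 zeros and 2 poles, the high-frequency asymptotic slope is 20 × (0 − 2) = -40 dB/decade.

-40 dB/decade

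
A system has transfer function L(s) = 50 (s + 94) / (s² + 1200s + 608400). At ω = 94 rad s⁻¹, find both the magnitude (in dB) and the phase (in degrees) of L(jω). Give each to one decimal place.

|L| = -39.3 dB, ∠L = 34.3 deg

|j94 + 94| = √(94² + 94²) = 132.9
|(j94)² + 1200(j94) + 608400| = |5.9956e+05 + j1.128e+05| = 6.101e+05
|L(j94)| = 50 × 132.9 / 6.101e+05 = 0.010895
20 log₁₀(0.010895) = -39.26 dB
∠(j94 + 94) = arctan(94/94) = 45.00°
∠[(j94)² + 1200(j94) + 608400] = ∠[5.9956e+05 + j1.128e+05] = 10.65°
∠L(j94) = 45.00° − 10.65° = 34.35°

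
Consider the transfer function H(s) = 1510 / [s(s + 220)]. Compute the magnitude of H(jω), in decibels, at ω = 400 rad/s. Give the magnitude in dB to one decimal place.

-41.7 dB

|j400 + 220| = √(400² + 220²) = 456.5
|j400| = 400
|H(j400)| = 1510 / (456.5 × 400) = 0.0082693
20 log₁₀(0.0082693) = -41.65 dB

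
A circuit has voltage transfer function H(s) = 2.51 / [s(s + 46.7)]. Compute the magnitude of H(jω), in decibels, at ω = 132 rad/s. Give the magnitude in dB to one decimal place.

|j132 + 46.7| = √(132² + 46.7²) = 140
|j132| = 132
|H(j132)| = 2.51 / (140 × 132) = 0.00013581
20 log₁₀(0.00013581) = -77.34 dB

-77.3 dB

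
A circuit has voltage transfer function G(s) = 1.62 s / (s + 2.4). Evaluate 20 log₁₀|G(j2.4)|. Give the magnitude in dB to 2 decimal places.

1.18 dB

|j2.4| = 2.4
|j2.4 + 2.4| = √(2.4² + 2.4²) = 3.394
|G(j2.4)| = 1.62 × 2.4 / 3.394 = 1.1455
20 log₁₀(1.1455) = 1.180 dB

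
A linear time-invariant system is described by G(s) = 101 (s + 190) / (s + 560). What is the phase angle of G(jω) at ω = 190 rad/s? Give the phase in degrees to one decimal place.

26.3°

∠(j190 + 190) = arctan(190/190) = 45.00°
∠(j190 + 560) = arctan(190/560) = 18.74°
∠G(j190) = 45.00° − 18.74° = 26.26°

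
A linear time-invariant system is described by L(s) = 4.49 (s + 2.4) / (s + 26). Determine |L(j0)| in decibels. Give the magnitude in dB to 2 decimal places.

L(0) = 4.49 × 2.4 / 26 = 0.41446
20 log₁₀(0.41446) = -7.650 dB

-7.65 dB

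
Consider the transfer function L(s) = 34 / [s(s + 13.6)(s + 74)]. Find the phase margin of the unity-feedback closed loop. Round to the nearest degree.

Gain crossover: |L(jω)| = 1 at ω ≈ 0.0338 rad s⁻¹.
∠L(j0.0338) = −90° − arctan(0.0338/13.6) − arctan(0.0338/74) ≈ -90.17°
PM = 180° + (-90.17°) = 89.83°

90°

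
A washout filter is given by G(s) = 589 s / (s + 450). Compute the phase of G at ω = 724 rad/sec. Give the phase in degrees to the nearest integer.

∠(j724) = 90.00°
∠(j724 + 450) = arctan(724/450) = 58.14°
∠G(j724) = 90.00° − 58.14° = 31.86°

32°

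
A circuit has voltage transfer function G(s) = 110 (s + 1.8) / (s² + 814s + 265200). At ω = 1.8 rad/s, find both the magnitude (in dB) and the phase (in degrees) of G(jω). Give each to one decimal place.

|j1.8 + 1.8| = √(1.8² + 1.8²) = 2.546
|(j1.8)² + 814(j1.8) + 265200| = |2.652e+05 + j1465.2| = 2.652e+05
|G(j1.8)| = 110 × 2.546 / 2.652e+05 = 0.0010559
20 log₁₀(0.0010559) = -59.53 dB
∠(j1.8 + 1.8) = arctan(1.8/1.8) = 45.00°
∠[(j1.8)² + 814(j1.8) + 265200] = ∠[2.652e+05 + j1465.2] = 0.32°
∠G(j1.8) = 45.00° − 0.32° = 44.68°

|G| = -59.5 dB, ∠G = 44.7°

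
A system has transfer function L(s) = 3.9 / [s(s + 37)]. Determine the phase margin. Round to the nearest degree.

Gain crossover: |L(jω)| = 1 at ω ≈ 0.105 rad/s.
∠L(j0.105) = −90° − arctan(0.105/37) ≈ -90.16°
PM = 180° + (-90.16°) = 89.84°

90°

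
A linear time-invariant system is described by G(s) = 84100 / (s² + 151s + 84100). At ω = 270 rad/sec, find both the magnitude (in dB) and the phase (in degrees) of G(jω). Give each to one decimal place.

|G| = 6.0 dB, ∠G = -74.6°

|(j270)² + 151(j270) + 84100| = |11200 + j40770| = 4.228e+04
|G(j270)| = 84100 / 4.228e+04 = 1.9891
20 log₁₀(1.9891) = 5.97 dB
∠[(j270)² + 151(j270) + 84100] = ∠[11200 + j40770] = 74.64°
∠G(j270) = −74.64° = -74.64°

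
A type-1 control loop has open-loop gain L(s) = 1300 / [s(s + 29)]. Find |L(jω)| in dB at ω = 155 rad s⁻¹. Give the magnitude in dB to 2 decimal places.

-25.48 dB

|j155 + 29| = √(155² + 29²) = 157.7
|j155| = 155
|L(j155)| = 1300 / (157.7 × 155) = 0.053187
20 log₁₀(0.053187) = -25.484 dB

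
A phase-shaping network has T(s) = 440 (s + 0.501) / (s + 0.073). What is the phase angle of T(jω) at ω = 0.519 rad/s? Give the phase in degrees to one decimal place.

-36.0 deg

∠(j0.519 + 0.501) = arctan(0.519/0.501) = 46.01°
∠(j0.519 + 0.073) = arctan(0.519/0.073) = 81.99°
∠T(j0.519) = 46.01° − 81.99° = -35.98°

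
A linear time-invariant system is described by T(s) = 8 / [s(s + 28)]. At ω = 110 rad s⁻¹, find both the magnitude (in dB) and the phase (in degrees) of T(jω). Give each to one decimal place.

|T| = -63.9 dB, ∠T = -165.7°

|j110 + 28| = √(110² + 28²) = 113.5
|j110| = 110
|T(j110)| = 8 / (113.5 × 110) = 0.00064073
20 log₁₀(0.00064073) = -63.87 dB
∠(j110 + 28) = arctan(110/28) = 75.72°
∠(j110) = 90.00°
∠T(j110) = − (75.72° + 90.00°) = -165.72°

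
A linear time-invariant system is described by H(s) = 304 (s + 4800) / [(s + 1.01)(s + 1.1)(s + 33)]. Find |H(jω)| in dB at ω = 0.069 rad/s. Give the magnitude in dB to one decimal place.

92.0 dB

|j0.069 + 4800| = √(0.069² + 4800²) = 4800
|j0.069 + 1.01| = √(0.069² + 1.01²) = 1.012
|j0.069 + 1.1| = √(0.069² + 1.1²) = 1.102
|j0.069 + 33| = √(0.069² + 33²) = 33
|H(j0.069)| = 304 × 4800 / (1.012 × 1.102 × 33) = 39630
20 log₁₀(39630) = 91.96 dB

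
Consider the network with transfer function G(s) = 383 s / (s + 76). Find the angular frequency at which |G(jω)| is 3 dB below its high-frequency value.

76 rad/sec

For a single-pole high-pass, the −3 dB point is at the pole: ω = 76 rad/sec.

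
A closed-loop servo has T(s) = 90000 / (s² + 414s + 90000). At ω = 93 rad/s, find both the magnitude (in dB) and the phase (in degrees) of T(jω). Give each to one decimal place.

|(j93)² + 414(j93) + 90000| = |81351 + j38502| = 9e+04
|T(j93)| = 90000 / 9e+04 = 0.99998
20 log₁₀(0.99998) = -0.00 dB
∠[(j93)² + 414(j93) + 90000] = ∠[81351 + j38502] = 25.33°
∠T(j93) = −25.33° = -25.33°

|T| = -0.0 dB, ∠T = -25.3 deg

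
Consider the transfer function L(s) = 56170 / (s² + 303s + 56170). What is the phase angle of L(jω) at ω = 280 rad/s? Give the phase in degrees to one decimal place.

∠[(j280)² + 303(j280) + 56170] = ∠[-22230 + j84840] = 104.68°
∠L(j280) = −104.68° = -104.68°

-104.7°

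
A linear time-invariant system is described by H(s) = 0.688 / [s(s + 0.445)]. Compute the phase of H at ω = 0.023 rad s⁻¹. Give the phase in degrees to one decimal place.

-93.0°

∠(j0.023 + 0.445) = arctan(0.023/0.445) = 2.96°
∠(j0.023) = 90.00°
∠H(j0.023) = − (2.96° + 90.00°) = -92.96°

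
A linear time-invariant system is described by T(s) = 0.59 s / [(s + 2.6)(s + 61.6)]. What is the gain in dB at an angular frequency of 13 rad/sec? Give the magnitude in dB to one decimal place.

-40.7 dB

|j13| = 13
|j13 + 2.6| = √(13² + 2.6²) = 13.26
|j13 + 61.6| = √(13² + 61.6²) = 62.96
|T(j13)| = 0.59 × 13 / (13.26 × 62.96) = 0.0091895
20 log₁₀(0.0091895) = -40.73 dB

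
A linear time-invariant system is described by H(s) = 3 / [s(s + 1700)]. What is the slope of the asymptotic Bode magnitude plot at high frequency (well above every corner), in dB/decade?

-40 dB/decade

With 0 zeros and 2 poles, the high-frequency asymptotic slope is 20 × (0 − 2) = -40 dB/decade.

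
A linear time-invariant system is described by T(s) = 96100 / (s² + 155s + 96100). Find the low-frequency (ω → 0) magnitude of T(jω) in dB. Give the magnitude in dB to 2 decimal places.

0.00 dB

T(0) = 96100 / 96100 = 1
20 log₁₀(1) = 0.000 dB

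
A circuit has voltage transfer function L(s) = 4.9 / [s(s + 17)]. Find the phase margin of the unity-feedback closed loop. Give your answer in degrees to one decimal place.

89.0°

Gain crossover: |L(jω)| = 1 at ω ≈ 0.288 rad/sec.
∠L(j0.288) = −90° − arctan(0.288/17) ≈ -90.97°
PM = 180° + (-90.97°) = 89.03°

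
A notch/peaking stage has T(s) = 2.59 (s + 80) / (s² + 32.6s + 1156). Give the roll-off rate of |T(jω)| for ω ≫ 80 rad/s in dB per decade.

-20 dB/decade

With 1 zero and 2 poles, the high-frequency asymptotic slope is 20 × (1 − 2) = -20 dB/decade.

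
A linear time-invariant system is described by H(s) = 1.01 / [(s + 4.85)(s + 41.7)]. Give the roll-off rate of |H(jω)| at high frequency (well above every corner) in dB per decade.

-40 dB/decade

With 0 zeros and 2 poles, the high-frequency asymptotic slope is 20 × (0 − 2) = -40 dB/decade.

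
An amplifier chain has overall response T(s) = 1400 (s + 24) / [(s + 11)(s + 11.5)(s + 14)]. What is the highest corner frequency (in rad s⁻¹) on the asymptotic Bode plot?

Break frequencies occur at each pole and zero magnitude: 11 rad s⁻¹, 11.5 rad s⁻¹, 14 rad s⁻¹, 24 rad s⁻¹.
The highest is 24 rad s⁻¹.

24 rad s⁻¹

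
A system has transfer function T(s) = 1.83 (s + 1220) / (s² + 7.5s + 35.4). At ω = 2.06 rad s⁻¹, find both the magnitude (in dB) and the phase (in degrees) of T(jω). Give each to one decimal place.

|j2.06 + 1220| = √(2.06² + 1220²) = 1220
|(j2.06)² + 7.5(j2.06) + 35.4| = |31.156 + j15.45| = 34.78
|T(j2.06)| = 1.83 × 1220 / 34.78 = 64.198
20 log₁₀(64.198) = 36.15 dB
∠(j2.06 + 1220) = arctan(2.06/1220) = 0.10°
∠[(j2.06)² + 7.5(j2.06) + 35.4] = ∠[31.156 + j15.45] = 26.38°
∠T(j2.06) = 0.10° − 26.38° = -26.28°

|T| = 36.2 dB, ∠T = -26.3°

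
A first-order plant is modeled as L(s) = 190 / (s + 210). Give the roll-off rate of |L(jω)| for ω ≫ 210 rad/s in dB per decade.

With 0 zeros and 1 pole, the high-frequency asymptotic slope is 20 × (0 − 1) = -20 dB/decade.

-20 dB/decade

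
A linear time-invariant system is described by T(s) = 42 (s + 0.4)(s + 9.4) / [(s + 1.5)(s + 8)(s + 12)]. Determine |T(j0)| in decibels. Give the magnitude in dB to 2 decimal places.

0.80 dB

T(0) = 42 × 0.4 × 9.4 / (1.5 × 8 × 12) = 1.0967
20 log₁₀(1.0967) = 0.801 dB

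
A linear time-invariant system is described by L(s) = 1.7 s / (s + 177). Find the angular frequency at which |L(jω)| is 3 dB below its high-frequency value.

For a single-pole high-pass, the −3 dB point is at the pole: ω = 177 rad/s.

177 rad/s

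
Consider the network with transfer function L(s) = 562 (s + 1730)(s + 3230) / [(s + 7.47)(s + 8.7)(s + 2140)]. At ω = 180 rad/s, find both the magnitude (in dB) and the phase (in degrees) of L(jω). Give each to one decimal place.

|j180 + 1730| = √(180² + 1730²) = 1739
|j180 + 3230| = √(180² + 3230²) = 3235
|j180 + 7.47| = √(180² + 7.47²) = 180.2
|j180 + 8.7| = √(180² + 8.7²) = 180.2
|j180 + 2140| = √(180² + 2140²) = 2148
|L(j180)| = 562 × 1739 × 3235 / (180.2 × 180.2 × 2148) = 45.355
20 log₁₀(45.355) = 33.13 dB
∠(j180 + 1730) = arctan(180/1730) = 5.94°
∠(j180 + 3230) = arctan(180/3230) = 3.19°
∠(j180 + 7.47) = arctan(180/7.47) = 87.62°
∠(j180 + 8.7) = arctan(180/8.7) = 87.23°
∠(j180 + 2140) = arctan(180/2140) = 4.81°
∠L(j180) = 5.94° + 3.19° − (87.62° + 87.23° + 4.81°) = -170.53°

|L| = 33.1 dB, ∠L = -170.5°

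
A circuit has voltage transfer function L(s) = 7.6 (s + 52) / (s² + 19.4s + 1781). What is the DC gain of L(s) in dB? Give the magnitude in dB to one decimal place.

-13.1 dB

L(0) = 7.6 × 52 / 1781 = 0.2219
20 log₁₀(0.2219) = -13.08 dB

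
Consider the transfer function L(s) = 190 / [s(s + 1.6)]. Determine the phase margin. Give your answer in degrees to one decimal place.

Gain crossover: |L(jω)| = 1 at ω ≈ 13.7 rad/sec.
∠L(j13.7) = −90° − arctan(13.7/1.6) ≈ -173.36°
PM = 180° + (-173.36°) = 6.64°

6.6°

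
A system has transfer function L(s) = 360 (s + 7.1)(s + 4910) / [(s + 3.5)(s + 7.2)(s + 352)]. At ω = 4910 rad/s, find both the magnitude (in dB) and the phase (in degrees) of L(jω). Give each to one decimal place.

|j4910 + 7.1| = √(4910² + 7.1²) = 4910
|j4910 + 4910| = √(4910² + 4910²) = 6944
|j4910 + 3.5| = √(4910² + 3.5²) = 4910
|j4910 + 7.2| = √(4910² + 7.2²) = 4910
|j4910 + 352| = √(4910² + 352²) = 4923
|L(j4910)| = 360 × 4910 × 6944 / (4910 × 4910 × 4923) = 0.10342
20 log₁₀(0.10342) = -19.71 dB
∠(j4910 + 7.1) = arctan(4910/7.1) = 89.92°
∠(j4910 + 4910) = arctan(4910/4910) = 45.00°
∠(j4910 + 3.5) = arctan(4910/3.5) = 89.96°
∠(j4910 + 7.2) = arctan(4910/7.2) = 89.92°
∠(j4910 + 352) = arctan(4910/352) = 85.90°
∠L(j4910) = 89.92° + 45.00° − (89.96° + 89.92° + 85.90°) = -130.86°

|L| = -19.7 dB, ∠L = -130.9 deg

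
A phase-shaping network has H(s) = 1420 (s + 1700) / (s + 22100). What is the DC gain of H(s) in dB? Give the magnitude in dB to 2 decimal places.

40.77 dB

H(0) = 1420 × 1700 / 22100 = 109.23
20 log₁₀(109.23) = 40.767 dB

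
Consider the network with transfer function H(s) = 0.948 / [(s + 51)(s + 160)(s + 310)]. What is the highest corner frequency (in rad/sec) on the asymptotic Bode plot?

Break frequencies occur at each pole and zero magnitude: 51 rad/sec, 160 rad/sec, 310 rad/sec.
The highest is 310 rad/sec.

310 rad/sec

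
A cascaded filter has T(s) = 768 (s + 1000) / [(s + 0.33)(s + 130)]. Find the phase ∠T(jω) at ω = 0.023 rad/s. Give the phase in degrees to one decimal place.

-4.0°

∠(j0.023 + 1000) = arctan(0.023/1000) = 0.00°
∠(j0.023 + 0.33) = arctan(0.023/0.33) = 3.99°
∠(j0.023 + 130) = arctan(0.023/130) = 0.01°
∠T(j0.023) = 0.00° − (3.99° + 0.01°) = -4.00°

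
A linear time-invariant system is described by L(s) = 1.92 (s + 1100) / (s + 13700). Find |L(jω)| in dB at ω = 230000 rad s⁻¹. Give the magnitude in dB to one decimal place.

5.7 dB

|j230000 + 1100| = √(230000² + 1100²) = 2.3e+05
|j230000 + 13700| = √(230000² + 13700²) = 2.304e+05
|L(j230000)| = 1.92 × 2.3e+05 / 2.304e+05 = 1.9166
20 log₁₀(1.9166) = 5.65 dB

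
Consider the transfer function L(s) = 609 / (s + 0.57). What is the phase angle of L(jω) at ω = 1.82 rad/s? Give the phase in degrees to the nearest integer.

-73°

∠(j1.82 + 0.57) = arctan(1.82/0.57) = 72.61°
∠L(j1.82) = −72.61° = -72.61°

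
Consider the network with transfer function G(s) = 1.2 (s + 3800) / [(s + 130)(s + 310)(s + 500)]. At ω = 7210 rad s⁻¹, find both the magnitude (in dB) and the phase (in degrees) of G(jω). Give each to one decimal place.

|j7210 + 3800| = √(7210² + 3800²) = 8150
|j7210 + 130| = √(7210² + 130²) = 7211
|j7210 + 310| = √(7210² + 310²) = 7217
|j7210 + 500| = √(7210² + 500²) = 7227
|G(j7210)| = 1.2 × 8150 / (7211 × 7217 × 7227) = 2.6003e-08
20 log₁₀(2.6003e-08) = -151.70 dB
∠(j7210 + 3800) = arctan(7210/3800) = 62.21°
∠(j7210 + 130) = arctan(7210/130) = 88.97°
∠(j7210 + 310) = arctan(7210/310) = 87.54°
∠(j7210 + 500) = arctan(7210/500) = 86.03°
∠G(j7210) = 62.21° − (88.97° + 87.54° + 86.03°) = -200.33°

|G| = -151.7 dB, ∠G = -200.3°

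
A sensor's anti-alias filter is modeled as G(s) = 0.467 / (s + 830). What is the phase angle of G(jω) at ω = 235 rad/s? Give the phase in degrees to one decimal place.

-15.8°

∠(j235 + 830) = arctan(235/830) = 15.81°
∠G(j235) = −15.81° = -15.81°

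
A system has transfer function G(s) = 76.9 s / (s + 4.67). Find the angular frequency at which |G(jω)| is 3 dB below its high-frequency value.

4.67 rad/s

For a single-pole high-pass, the −3 dB point is at the pole: ω = 4.67 rad/s.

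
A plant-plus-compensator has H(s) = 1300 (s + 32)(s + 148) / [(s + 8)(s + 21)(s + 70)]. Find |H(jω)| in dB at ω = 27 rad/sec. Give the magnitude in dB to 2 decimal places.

|j27 + 32| = √(27² + 32²) = 41.87
|j27 + 148| = √(27² + 148²) = 150.4
|j27 + 8| = √(27² + 8²) = 28.16
|j27 + 21| = √(27² + 21²) = 34.21
|j27 + 70| = √(27² + 70²) = 75.03
|H(j27)| = 1300 × 41.87 × 150.4 / (28.16 × 34.21 × 75.03) = 113.31
20 log₁₀(113.31) = 41.085 dB

41.09 dB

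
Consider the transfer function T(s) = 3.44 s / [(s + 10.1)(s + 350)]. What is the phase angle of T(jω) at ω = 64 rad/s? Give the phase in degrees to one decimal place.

∠(j64) = 90.00°
∠(j64 + 10.1) = arctan(64/10.1) = 81.03°
∠(j64 + 350) = arctan(64/350) = 10.36°
∠T(j64) = 90.00° − (81.03° + 10.36°) = -1.39°

-1.4°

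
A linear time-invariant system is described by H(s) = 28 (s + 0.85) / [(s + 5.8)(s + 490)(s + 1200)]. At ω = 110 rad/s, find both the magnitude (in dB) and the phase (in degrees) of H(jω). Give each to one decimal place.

|H| = -86.7 dB, ∠H = -15.3 deg

|j110 + 0.85| = √(110² + 0.85²) = 110
|j110 + 5.8| = √(110² + 5.8²) = 110.2
|j110 + 490| = √(110² + 490²) = 502.2
|j110 + 1200| = √(110² + 1200²) = 1205
|H(j110)| = 28 × 110 / (110.2 × 502.2 × 1205) = 4.6206e-05
20 log₁₀(4.6206e-05) = -86.71 dB
∠(j110 + 0.85) = arctan(110/0.85) = 89.56°
∠(j110 + 5.8) = arctan(110/5.8) = 86.98°
∠(j110 + 490) = arctan(110/490) = 12.65°
∠(j110 + 1200) = arctan(110/1200) = 5.24°
∠H(j110) = 89.56° − (86.98° + 12.65° + 5.24°) = -15.31°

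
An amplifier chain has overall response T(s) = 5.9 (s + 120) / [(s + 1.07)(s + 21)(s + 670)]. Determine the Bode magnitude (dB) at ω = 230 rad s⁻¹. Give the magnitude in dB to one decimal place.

|j230 + 120| = √(230² + 120²) = 259.4
|j230 + 1.07| = √(230² + 1.07²) = 230
|j230 + 21| = √(230² + 21²) = 231
|j230 + 670| = √(230² + 670²) = 708.4
|T(j230)| = 5.9 × 259.4 / (230 × 231 × 708.4) = 4.0675e-05
20 log₁₀(4.0675e-05) = -87.81 dB

-87.8 dB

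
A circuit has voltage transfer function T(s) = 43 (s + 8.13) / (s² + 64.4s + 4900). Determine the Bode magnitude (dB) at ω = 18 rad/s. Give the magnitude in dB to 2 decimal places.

|j18 + 8.13| = √(18² + 8.13²) = 19.75
|(j18)² + 64.4(j18) + 4900| = |4576 + j1159.2| = 4721
|T(j18)| = 43 × 19.75 / 4721 = 0.17991
20 log₁₀(0.17991) = -14.899 dB

-14.90 dB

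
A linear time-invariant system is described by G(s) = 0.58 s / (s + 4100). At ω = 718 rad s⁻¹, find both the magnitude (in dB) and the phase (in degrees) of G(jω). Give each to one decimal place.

|G| = -20.0 dB, ∠G = 80.1°

|j718| = 718
|j718 + 4100| = √(718² + 4100²) = 4162
|G(j718)| = 0.58 × 718 / 4162 = 0.10005
20 log₁₀(0.10005) = -20.00 dB
∠(j718) = 90.00°
∠(j718 + 4100) = arctan(718/4100) = 9.93°
∠G(j718) = 90.00° − 9.93° = 80.07°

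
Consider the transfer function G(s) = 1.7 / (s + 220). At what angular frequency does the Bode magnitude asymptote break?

The single real pole at s = −220 gives a corner at ω = 220 rad/s.

220 rad/s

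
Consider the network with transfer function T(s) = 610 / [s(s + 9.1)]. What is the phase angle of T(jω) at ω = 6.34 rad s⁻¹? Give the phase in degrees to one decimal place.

-124.9°

∠(j6.34 + 9.1) = arctan(6.34/9.1) = 34.87°
∠(j6.34) = 90.00°
∠T(j6.34) = − (34.87° + 90.00°) = -124.87°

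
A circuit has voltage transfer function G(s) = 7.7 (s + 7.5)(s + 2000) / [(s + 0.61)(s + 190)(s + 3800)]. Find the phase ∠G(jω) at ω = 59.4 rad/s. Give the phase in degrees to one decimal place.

∠(j59.4 + 7.5) = arctan(59.4/7.5) = 82.80°
∠(j59.4 + 2000) = arctan(59.4/2000) = 1.70°
∠(j59.4 + 0.61) = arctan(59.4/0.61) = 89.41°
∠(j59.4 + 190) = arctan(59.4/190) = 17.36°
∠(j59.4 + 3800) = arctan(59.4/3800) = 0.90°
∠G(j59.4) = 82.80° + 1.70° − (89.41° + 17.36° + 0.90°) = -23.16°

-23.2 deg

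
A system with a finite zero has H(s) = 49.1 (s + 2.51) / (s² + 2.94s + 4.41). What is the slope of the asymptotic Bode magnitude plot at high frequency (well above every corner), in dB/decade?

-20 dB/decade

With 1 zero and 2 poles, the high-frequency asymptotic slope is 20 × (1 − 2) = -20 dB/decade.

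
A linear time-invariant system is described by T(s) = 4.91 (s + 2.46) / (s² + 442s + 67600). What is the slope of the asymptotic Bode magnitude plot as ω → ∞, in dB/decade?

With 1 zero and 2 poles, the high-frequency asymptotic slope is 20 × (1 − 2) = -20 dB/decade.

-20 dB/decade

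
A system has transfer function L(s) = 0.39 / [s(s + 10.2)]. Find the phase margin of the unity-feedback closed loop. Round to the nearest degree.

Gain crossover: |L(jω)| = 1 at ω ≈ 0.0382 rad s⁻¹.
∠L(j0.0382) = −90° − arctan(0.0382/10.2) ≈ -90.21°
PM = 180° + (-90.21°) = 89.79°

90°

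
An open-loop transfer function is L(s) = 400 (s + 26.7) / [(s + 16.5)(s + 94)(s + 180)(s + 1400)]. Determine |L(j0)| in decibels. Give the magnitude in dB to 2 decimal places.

-91.27 dB

L(0) = 400 × 26.7 / (16.5 × 94 × 180 × 1400) = 2.7325e-05
20 log₁₀(2.7325e-05) = -91.269 dB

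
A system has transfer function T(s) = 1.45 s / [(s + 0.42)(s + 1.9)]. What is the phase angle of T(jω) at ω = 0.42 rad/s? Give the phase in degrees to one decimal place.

32.5 deg

∠(j0.42) = 90.00°
∠(j0.42 + 0.42) = arctan(0.42/0.42) = 45.00°
∠(j0.42 + 1.9) = arctan(0.42/1.9) = 12.46°
∠T(j0.42) = 90.00° − (45.00° + 12.46°) = 32.54°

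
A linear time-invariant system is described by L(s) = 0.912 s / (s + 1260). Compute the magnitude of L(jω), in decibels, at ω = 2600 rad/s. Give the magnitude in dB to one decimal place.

-1.7 dB

|j2600| = 2600
|j2600 + 1260| = √(2600² + 1260²) = 2889
|L(j2600)| = 0.912 × 2600 / 2889 = 0.82071
20 log₁₀(0.82071) = -1.72 dB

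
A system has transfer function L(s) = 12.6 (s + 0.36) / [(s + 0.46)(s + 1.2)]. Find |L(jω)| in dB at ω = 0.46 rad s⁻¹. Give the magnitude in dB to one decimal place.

|j0.46 + 0.36| = √(0.46² + 0.36²) = 0.5841
|j0.46 + 0.46| = √(0.46² + 0.46²) = 0.6505
|j0.46 + 1.2| = √(0.46² + 1.2²) = 1.285
|L(j0.46)| = 12.6 × 0.5841 / (0.6505 × 1.285) = 8.8034
20 log₁₀(8.8034) = 18.89 dB

18.9 dB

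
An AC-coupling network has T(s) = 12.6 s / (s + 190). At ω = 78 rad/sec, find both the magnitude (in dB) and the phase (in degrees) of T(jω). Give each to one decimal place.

|T| = 13.6 dB, ∠T = 67.7 deg

|j78| = 78
|j78 + 190| = √(78² + 190²) = 205.4
|T(j78)| = 12.6 × 78 / 205.4 = 4.7851
20 log₁₀(4.7851) = 13.60 dB
∠(j78) = 90.00°
∠(j78 + 190) = arctan(78/190) = 22.32°
∠T(j78) = 90.00° − 22.32° = 67.68°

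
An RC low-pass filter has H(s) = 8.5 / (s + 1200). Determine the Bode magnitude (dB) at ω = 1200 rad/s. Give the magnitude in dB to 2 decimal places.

-46.01 dB

|j1200 + 1200| = √(1200² + 1200²) = 1697
|H(j1200)| = 8.5 / 1697 = 0.0050087
20 log₁₀(0.0050087) = -46.006 dB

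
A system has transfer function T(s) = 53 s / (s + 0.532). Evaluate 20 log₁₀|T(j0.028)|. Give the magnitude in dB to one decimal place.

|j0.028| = 0.028
|j0.028 + 0.532| = √(0.028² + 0.532²) = 0.5327
|T(j0.028)| = 53 × 0.028 / 0.5327 = 2.7856
20 log₁₀(2.7856) = 8.90 dB

8.9 dB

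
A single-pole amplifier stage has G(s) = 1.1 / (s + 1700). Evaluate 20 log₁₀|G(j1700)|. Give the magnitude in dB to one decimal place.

-66.8 dB

|j1700 + 1700| = √(1700² + 1700²) = 2404
|G(j1700)| = 1.1 / 2404 = 0.00045754
20 log₁₀(0.00045754) = -66.79 dB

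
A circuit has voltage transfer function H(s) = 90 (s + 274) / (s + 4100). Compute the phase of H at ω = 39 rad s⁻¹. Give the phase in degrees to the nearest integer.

8°

∠(j39 + 274) = arctan(39/274) = 8.10°
∠(j39 + 4100) = arctan(39/4100) = 0.54°
∠H(j39) = 8.10° − 0.54° = 7.56°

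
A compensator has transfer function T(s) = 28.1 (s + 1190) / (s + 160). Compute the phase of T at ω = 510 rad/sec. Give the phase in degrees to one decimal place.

-49.4°

∠(j510 + 1190) = arctan(510/1190) = 23.20°
∠(j510 + 160) = arctan(510/160) = 72.58°
∠T(j510) = 23.20° − 72.58° = -49.38°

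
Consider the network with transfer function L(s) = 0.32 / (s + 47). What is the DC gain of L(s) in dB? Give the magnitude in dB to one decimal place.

L(0) = 0.32 / 47 = 0.0068085
20 log₁₀(0.0068085) = -43.34 dB

-43.3 dB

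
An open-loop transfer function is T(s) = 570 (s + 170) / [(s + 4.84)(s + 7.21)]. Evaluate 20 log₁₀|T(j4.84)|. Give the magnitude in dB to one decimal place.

64.2 dB

|j4.84 + 170| = √(4.84² + 170²) = 170.1
|j4.84 + 4.84| = √(4.84² + 4.84²) = 6.845
|j4.84 + 7.21| = √(4.84² + 7.21²) = 8.684
|T(j4.84)| = 570 × 170.1 / (6.845 × 8.684) = 1630.9
20 log₁₀(1630.9) = 64.25 dB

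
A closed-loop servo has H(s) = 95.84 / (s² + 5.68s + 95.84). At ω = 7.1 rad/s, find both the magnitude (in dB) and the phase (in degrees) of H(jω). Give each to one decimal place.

|H| = 4.0 dB, ∠H = -41.6°

|(j7.1)² + 5.68(j7.1) + 95.84| = |45.43 + j40.328| = 60.75
|H(j7.1)| = 95.84 / 60.75 = 1.5777
20 log₁₀(1.5777) = 3.96 dB
∠[(j7.1)² + 5.68(j7.1) + 95.84] = ∠[45.43 + j40.328] = 41.60°
∠H(j7.1) = −41.60° = -41.60°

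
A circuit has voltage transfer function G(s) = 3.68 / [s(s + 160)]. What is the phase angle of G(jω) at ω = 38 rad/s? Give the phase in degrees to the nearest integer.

∠(j38 + 160) = arctan(38/160) = 13.36°
∠(j38) = 90.00°
∠G(j38) = − (13.36° + 90.00°) = -103.36°

-103°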